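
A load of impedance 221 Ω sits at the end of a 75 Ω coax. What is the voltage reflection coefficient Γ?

Γ = (Z_L − Z_0)/(Z_L + Z_0) = (221 − 75)/(221 + 75) = 146/296

Γ = 0.493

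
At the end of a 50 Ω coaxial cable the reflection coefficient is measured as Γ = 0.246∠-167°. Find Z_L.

Z_L ≈ 30.5 − j3.59 Ω

Z_L = Z_0·(1 + Γ)/(1 − Γ) = 50·(0.76 − j0.0553)/(1.24 + j0.0553)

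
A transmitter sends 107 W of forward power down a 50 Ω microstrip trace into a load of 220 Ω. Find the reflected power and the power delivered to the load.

Γ = (220 − 50)/(220 + 50) = 0.63
|Γ|² = 0.396
P_refl = |Γ|²·P_inc = 42.4 W, P_del = (1 − |Γ|²)·P_inc = 64.6 W

P_reflected ≈ 42.4 W; P_delivered ≈ 64.6 W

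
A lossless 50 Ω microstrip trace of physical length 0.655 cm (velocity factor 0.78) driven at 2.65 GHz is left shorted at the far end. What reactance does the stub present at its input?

λ = v/f = 0.78·c / 2.65 GHz = 0.0883 m
βl = 2π·l/λ = 2π × 0.0742 = 26.7°
tan(βl) = 0.503
For a shorted stub, Z_in = jZ_0·tan(βl)

X_in ≈ 25.2 Ω (inductive)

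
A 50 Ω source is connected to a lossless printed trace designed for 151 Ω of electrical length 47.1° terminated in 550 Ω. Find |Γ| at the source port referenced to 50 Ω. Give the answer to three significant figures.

|Γ| ≈ 0.717

tan(βl) = 1.08
Z_in = Z_0·(Z_L + jZ_0·tanβl)/(Z_0 + jZ_L·tanβl) = 72.5 − j122 Ω
Γ_s = (Z_in − Z_s)/(Z_in + Z_s) = (22.5 − j122)/(123 − j122), |Γ_s| = 0.717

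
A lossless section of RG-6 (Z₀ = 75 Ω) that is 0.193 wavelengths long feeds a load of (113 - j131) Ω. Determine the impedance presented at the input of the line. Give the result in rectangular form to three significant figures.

Z_in ≈ 19 − j1.28 Ω

βl = 2π × 0.193 = 69.5°
tan(βl) = tan(69.5°) = 2.67
Z_in = Z_0·(Z_L + jZ_0·tanβl)/(Z_0 + jZ_L·tanβl)
     = 75·(113 + j69.4)/(425 + j302)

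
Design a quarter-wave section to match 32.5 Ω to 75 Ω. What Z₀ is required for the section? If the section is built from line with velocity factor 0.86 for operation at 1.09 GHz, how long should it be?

Z_qwt = √(Z_0·R_L) = √(75 × 32.5) = √2438
λ = 0.86·c/f = 0.237 m, so l = λ/4 = 0.0592 m

Z_qwt ≈ 49.4 Ω; length ≈ 5.92 cm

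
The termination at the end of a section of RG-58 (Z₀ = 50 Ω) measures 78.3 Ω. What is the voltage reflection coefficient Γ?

Γ = 0.221

Γ = (Z_L − Z_0)/(Z_L + Z_0) = (78.3 − 50)/(78.3 + 50) = 28.3/128.3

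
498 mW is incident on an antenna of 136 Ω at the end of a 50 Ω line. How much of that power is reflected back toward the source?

Γ = (136 − 50)/(136 + 50) = 0.462
|Γ|² = 0.214
P_refl = |Γ|²·P_inc = 106 mW, P_del = (1 − |Γ|²)·P_inc = 392 mW

P_reflected ≈ 106 mW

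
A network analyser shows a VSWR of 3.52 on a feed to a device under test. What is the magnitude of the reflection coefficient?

|Γ| = (S − 1)/(S + 1) = (3.52 − 1)/(3.52 + 1) = 2.52/4.52

|Γ| ≈ 0.558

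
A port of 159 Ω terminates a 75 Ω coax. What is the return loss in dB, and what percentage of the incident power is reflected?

RL ≈ 8.9 dB; 12.9% of incident power reflected

Γ = (159 − 75)/(159 + 75) = 0.359
RL = −20·log₁₀(0.359) = 8.9 dB
P_refl/P_inc = |Γ|² = 0.129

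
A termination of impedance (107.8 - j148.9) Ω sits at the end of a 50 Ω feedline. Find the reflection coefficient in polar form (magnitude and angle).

Γ = (Z_L − Z_0)/(Z_L + Z_0) = (57.8 − j148.9)/(157.8 − j148.9)
|Γ| = 160/217 = 0.736

Γ ≈ 0.736 ∠ -25.4°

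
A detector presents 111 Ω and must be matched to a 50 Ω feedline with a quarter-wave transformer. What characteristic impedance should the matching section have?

Z_qwt ≈ 74.5 Ω

Z_qwt = √(Z_0·R_L) = √(50 × 111) = √5550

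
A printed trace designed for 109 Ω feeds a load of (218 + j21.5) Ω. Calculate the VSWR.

VSWR ≈ 2.03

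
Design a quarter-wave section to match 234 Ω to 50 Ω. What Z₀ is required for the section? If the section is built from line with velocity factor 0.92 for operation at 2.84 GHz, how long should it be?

Z_qwt = √(Z_0·R_L) = √(50 × 234) = √11700
λ = 0.92·c/f = 0.0972 m, so l = λ/4 = 0.0243 m

Z_qwt ≈ 108 Ω; length ≈ 2.43 cm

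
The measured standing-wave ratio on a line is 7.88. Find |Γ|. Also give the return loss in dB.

|Γ| ≈ 0.775; return loss ≈ 2.22 dB

|Γ| = (S − 1)/(S + 1) = (7.88 − 1)/(7.88 + 1) = 6.88/8.88
RL = −20·log₁₀|Γ| = −20·log₁₀(0.775)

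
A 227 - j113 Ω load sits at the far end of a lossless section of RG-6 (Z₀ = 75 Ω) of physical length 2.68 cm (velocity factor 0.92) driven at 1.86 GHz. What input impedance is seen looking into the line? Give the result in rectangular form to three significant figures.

Z_in ≈ 21.2 − j21.1 Ω

λ = v/f = 0.92·c / 1.86 GHz = 0.148 m
βl = 2π·l/λ = 2π × 0.181 = 65°
tan(βl) = tan(65°) = 2.15
Z_in = Z_0·(Z_L + jZ_0·tanβl)/(Z_0 + jZ_L·tanβl)
     = 75·(227 + j48)/(318 + j487)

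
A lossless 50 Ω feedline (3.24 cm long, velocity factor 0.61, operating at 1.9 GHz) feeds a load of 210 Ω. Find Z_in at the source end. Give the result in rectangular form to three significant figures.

λ = v/f = 0.61·c / 1.9 GHz = 0.0963 m
βl = 2π·l/λ = 2π × 0.336 = 121°
tan(βl) = tan(121°) = -1.66
Z_in = Z_0·(Z_L + jZ_0·tanβl)/(Z_0 + jZ_L·tanβl)
     = 50·(210 − j82.9)/(50 − j348)

Z_in ≈ 15.9 + j27.9 Ω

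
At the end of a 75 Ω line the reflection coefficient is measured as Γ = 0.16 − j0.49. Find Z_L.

Z_L = Z_0·(1 + Γ)/(1 − Γ) = 75·(1.16 − j0.49)/(0.84 + j0.49)

Z_L ≈ 58.2 − j77.7 Ω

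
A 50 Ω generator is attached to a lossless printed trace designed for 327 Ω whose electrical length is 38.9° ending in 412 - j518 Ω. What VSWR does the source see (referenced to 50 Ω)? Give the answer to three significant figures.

VSWR ≈ 7.21

tan(βl) = 0.807
Z_in = Z_0·(Z_L + jZ_0·tanβl)/(Z_0 + jZ_L·tanβl) = 109 − j160 Ω
Γ_s = (Z_in − Z_s)/(Z_in + Z_s) = (59.3 − j160)/(159 − j160), |Γ_s| = 0.756
VSWR = (1 + |Γ_s|)/(1 − |Γ_s|)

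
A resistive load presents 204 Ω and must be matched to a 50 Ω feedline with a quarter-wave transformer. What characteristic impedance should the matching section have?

Z_qwt = √(Z_0·R_L) = √(50 × 204) = √10200

Z_qwt ≈ 101 Ω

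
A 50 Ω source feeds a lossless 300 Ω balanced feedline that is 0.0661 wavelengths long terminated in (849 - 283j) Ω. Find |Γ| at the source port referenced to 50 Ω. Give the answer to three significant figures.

βl = 2π × 0.0661 = 23.8°
tan(βl) = 0.441
Z_in = Z_0·(Z_L + jZ_0·tanβl)/(Z_0 + jZ_L·tanβl) = 285 − j357 Ω
Γ_s = (Z_in − Z_s)/(Z_in + Z_s) = (235 − j357)/(335 − j357), |Γ_s| = 0.873

|Γ| ≈ 0.873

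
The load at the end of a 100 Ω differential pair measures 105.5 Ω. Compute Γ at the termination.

Γ = 0.0268

Γ = (Z_L − Z_0)/(Z_L + Z_0) = (105.5 − 100)/(105.5 + 100) = 5.5/205.5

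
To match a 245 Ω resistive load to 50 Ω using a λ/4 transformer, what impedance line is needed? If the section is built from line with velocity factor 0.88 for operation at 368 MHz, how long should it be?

Z_qwt ≈ 111 Ω; length ≈ 17.9 cm

Z_qwt = √(Z_0·R_L) = √(50 × 245) = √12250
λ = 0.88·c/f = 0.717 m, so l = λ/4 = 0.179 m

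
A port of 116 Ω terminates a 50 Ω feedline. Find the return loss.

Γ = (116 − 50)/(116 + 50) = 0.398
RL = −20·log₁₀|Γ| = −20·log₁₀(0.398)

RL ≈ 8.01 dB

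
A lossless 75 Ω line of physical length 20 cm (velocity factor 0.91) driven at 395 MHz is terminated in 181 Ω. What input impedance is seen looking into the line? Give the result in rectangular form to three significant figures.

Z_in ≈ 32.7 + j15.5 Ω

λ = v/f = 0.91·c / 395 MHz = 0.691 m
βl = 2π·l/λ = 2π × 0.289 = 104°
tan(βl) = tan(104°) = -3.96
Z_in = Z_0·(Z_L + jZ_0·tanβl)/(Z_0 + jZ_L·tanβl)
     = 75·(181 − j297)/(75 − j717)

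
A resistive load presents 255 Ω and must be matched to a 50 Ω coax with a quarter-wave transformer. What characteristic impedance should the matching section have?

Z_qwt ≈ 113 Ω

Z_qwt = √(Z_0·R_L) = √(50 × 255) = √12750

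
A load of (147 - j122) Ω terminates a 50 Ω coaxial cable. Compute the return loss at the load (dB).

RL ≈ 3.44 dB

Γ = (97 − j122)/(197 − j122), |Γ| = 0.673
RL = −20·log₁₀|Γ| = −20·log₁₀(0.673)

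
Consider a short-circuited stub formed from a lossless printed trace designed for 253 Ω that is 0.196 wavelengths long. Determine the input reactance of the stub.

βl = 2π × 0.196 = 70.6°
tan(βl) = 2.83
For a short-circuited stub, Z_in = jZ_0·tan(βl)

X_in ≈ 717 Ω (inductive)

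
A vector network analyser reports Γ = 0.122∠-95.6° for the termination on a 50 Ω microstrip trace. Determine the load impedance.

Z_L = Z_0·(1 + Γ)/(1 − Γ) = 50·(0.988 − j0.121)/(1.01 + j0.121)

Z_L ≈ 47.4 − j11.7 Ω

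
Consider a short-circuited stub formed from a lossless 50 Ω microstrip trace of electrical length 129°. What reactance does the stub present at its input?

X_in ≈ -61.7 Ω (capacitive)

tan(βl) = -1.23
For a short-circuited stub, Z_in = jZ_0·tan(βl)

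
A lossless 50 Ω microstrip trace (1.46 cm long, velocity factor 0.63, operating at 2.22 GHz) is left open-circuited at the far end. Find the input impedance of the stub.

Z_in ≈ −j26.9 Ω

λ = v/f = 0.63·c / 2.22 GHz = 0.0851 m
βl = 2π·l/λ = 2π × 0.171 = 61.7°
tan(βl) = 1.86
For an open-circuited stub, Z_in = −jZ_0·cot(βl) = −jZ_0/tan(βl)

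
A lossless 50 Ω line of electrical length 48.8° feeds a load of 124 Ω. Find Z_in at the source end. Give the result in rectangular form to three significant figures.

Z_in ≈ 31.7 − j32.6 Ω

tan(βl) = tan(48.8°) = 1.14
Z_in = Z_0·(Z_L + jZ_0·tanβl)/(Z_0 + jZ_L·tanβl)
     = 50·(124 + j57.1)/(50 + j142)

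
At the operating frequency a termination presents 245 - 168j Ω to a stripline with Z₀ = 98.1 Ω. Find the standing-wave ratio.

VSWR ≈ 3.81

Γ = (Z_L − Z_0)/(Z_L + Z_0) = (146.9 − j168)/(343.1 − j168)
|Γ| = 223/382 = 0.584
VSWR = (1 + |Γ|)/(1 − |Γ|) = 1.58/0.416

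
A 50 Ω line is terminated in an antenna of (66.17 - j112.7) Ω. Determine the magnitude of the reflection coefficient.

Γ = (Z_L − Z_0)/(Z_L + Z_0) = (16.17 − j112.7)/(116.2 − j112.7)
|Γ| = 114/162

|Γ| ≈ 0.703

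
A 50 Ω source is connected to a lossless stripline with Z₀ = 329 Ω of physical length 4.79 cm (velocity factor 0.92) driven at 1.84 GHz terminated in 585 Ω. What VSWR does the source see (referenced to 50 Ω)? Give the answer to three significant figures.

VSWR ≈ 5.17

λ = v/f = 0.92·c / 1.84 GHz = 0.15 m
βl = 2π·l/λ = 2π × 0.319 = 115°
tan(βl) = -2.15
Z_in = Z_0·(Z_L + jZ_0·tanβl)/(Z_0 + jZ_L·tanβl) = 211 + j98 Ω
Γ_s = (Z_in − Z_s)/(Z_in + Z_s) = (161 + j98)/(261 + j98), |Γ_s| = 0.676
VSWR = (1 + |Γ_s|)/(1 − |Γ_s|)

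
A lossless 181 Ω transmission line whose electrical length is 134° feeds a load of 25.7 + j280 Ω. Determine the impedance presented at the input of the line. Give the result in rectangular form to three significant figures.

tan(βl) = tan(134°) = -1.04
Z_in = Z_0·(Z_L + jZ_0·tanβl)/(Z_0 + jZ_L·tanβl)
     = 181·(25.7 + j92.6)/(471 − j26.6)

Z_in ≈ 7.84 + j36 Ω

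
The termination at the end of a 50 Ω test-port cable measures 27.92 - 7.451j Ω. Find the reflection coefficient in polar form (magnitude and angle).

Γ = (Z_L − Z_0)/(Z_L + Z_0) = (-22.08 − j7.451)/(77.92 − j7.451)
|Γ| = 23.3/78.3 = 0.298

Γ ≈ 0.298 ∠ -156°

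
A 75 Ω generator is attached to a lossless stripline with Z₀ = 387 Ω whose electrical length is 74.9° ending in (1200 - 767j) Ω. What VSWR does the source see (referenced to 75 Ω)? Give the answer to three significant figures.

tan(βl) = 3.71
Z_in = Z_0·(Z_L + jZ_0·tanβl)/(Z_0 + jZ_L·tanβl) = 87.7 − j40.8 Ω
Γ_s = (Z_in − Z_s)/(Z_in + Z_s) = (12.7 − j40.8)/(163 − j40.8), |Γ_s| = 0.255
VSWR = (1 + |Γ_s|)/(1 − |Γ_s|)

VSWR ≈ 1.68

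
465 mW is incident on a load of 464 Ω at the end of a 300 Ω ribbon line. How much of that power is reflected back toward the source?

P_reflected ≈ 21.4 mW

Γ = (464 − 300)/(464 + 300) = 0.215
|Γ|² = 0.0461
P_refl = |Γ|²·P_inc = 21.4 mW, P_del = (1 − |Γ|²)·P_inc = 444 mW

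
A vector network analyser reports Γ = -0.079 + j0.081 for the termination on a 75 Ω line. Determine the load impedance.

Z_L ≈ 63.2 + j10.4 Ω

Z_L = Z_0·(1 + Γ)/(1 − Γ) = 75·(0.921 + j0.081)/(1.08 − j0.081)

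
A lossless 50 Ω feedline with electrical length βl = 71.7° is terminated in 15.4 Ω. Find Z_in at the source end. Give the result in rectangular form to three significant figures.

Z_in ≈ 83.6 + j73.3 Ω

tan(βl) = tan(71.7°) = 3.02
Z_in = Z_0·(Z_L + jZ_0·tanβl)/(Z_0 + jZ_L·tanβl)
     = 50·(15.4 + j151)/(50 + j46.6)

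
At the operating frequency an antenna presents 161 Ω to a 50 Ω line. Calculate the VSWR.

Γ = (161 − 50)/(161 + 50) = 0.526
VSWR = (1 + 0.526)/(1 − 0.526)

VSWR ≈ 3.22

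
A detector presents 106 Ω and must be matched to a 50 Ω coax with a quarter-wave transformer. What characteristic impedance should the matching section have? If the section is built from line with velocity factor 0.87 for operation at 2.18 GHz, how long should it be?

Z_qwt ≈ 72.8 Ω; length ≈ 2.99 cm

Z_qwt = √(Z_0·R_L) = √(50 × 106) = √5300
λ = 0.87·c/f = 0.12 m, so l = λ/4 = 0.0299 m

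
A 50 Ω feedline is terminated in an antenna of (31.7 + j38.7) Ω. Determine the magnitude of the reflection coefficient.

Γ = (Z_L − Z_0)/(Z_L + Z_0) = (-18.3 + j38.7)/(81.7 + j38.7)
|Γ| = 42.8/90.4

|Γ| ≈ 0.474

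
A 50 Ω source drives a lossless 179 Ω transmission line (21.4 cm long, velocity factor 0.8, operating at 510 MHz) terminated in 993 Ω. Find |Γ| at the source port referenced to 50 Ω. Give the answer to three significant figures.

λ = v/f = 0.8·c / 510 MHz = 0.471 m
βl = 2π·l/λ = 2π × 0.455 = 164°
tan(βl) = -0.292
Z_in = Z_0·(Z_L + jZ_0·tanβl)/(Z_0 + jZ_L·tanβl) = 297 + j429 Ω
Γ_s = (Z_in − Z_s)/(Z_in + Z_s) = (247 + j429)/(347 + j429), |Γ_s| = 0.897

|Γ| ≈ 0.897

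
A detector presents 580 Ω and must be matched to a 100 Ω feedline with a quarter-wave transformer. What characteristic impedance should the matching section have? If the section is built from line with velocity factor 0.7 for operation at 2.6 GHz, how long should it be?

Z_qwt = √(Z_0·R_L) = √(100 × 580) = √58000
λ = 0.7·c/f = 0.0808 m, so l = λ/4 = 0.0202 m

Z_qwt ≈ 241 Ω; length ≈ 2.02 cm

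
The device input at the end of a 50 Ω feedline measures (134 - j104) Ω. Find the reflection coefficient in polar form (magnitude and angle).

Γ = (Z_L − Z_0)/(Z_L + Z_0) = (84 − j104)/(184 − j104)
|Γ| = 134/211 = 0.633

Γ ≈ 0.633 ∠ -21.6°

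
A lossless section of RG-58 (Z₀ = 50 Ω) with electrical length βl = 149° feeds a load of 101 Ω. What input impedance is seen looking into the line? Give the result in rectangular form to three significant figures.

tan(βl) = tan(149°) = -0.601
Z_in = Z_0·(Z_L + jZ_0·tanβl)/(Z_0 + jZ_L·tanβl)
     = 50·(101 − j30)/(50 − j60.7)

Z_in ≈ 55.6 + j37.4 Ω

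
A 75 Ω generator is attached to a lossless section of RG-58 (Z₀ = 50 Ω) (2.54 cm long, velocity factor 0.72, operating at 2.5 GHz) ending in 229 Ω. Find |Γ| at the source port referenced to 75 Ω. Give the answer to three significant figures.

|Γ| ≈ 0.737

λ = v/f = 0.72·c / 2.5 GHz = 0.0864 m
βl = 2π·l/λ = 2π × 0.294 = 106°
tan(βl) = -3.53
Z_in = Z_0·(Z_L + jZ_0·tanβl)/(Z_0 + jZ_L·tanβl) = 11.8 + j13.5 Ω
Γ_s = (Z_in − Z_s)/(Z_in + Z_s) = (-63.2 + j13.5)/(86.8 + j13.5), |Γ_s| = 0.737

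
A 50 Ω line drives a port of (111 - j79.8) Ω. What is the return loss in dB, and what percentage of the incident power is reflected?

RL ≈ 5.05 dB; 31.2% of incident power reflected

Γ = (61 − j79.8)/(161 − j79.8), |Γ| = 0.559
RL = −20·log₁₀(0.559) = 5.05 dB
P_refl/P_inc = |Γ|² = 0.312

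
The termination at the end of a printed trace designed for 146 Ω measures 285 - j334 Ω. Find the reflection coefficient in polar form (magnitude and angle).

Γ = (Z_L − Z_0)/(Z_L + Z_0) = (139 − j334)/(431 − j334)
|Γ| = 362/545 = 0.663

Γ ≈ 0.663 ∠ -29.6°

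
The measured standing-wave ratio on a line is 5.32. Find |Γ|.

|Γ| ≈ 0.684

|Γ| = (S − 1)/(S + 1) = (5.32 − 1)/(5.32 + 1) = 4.32/6.32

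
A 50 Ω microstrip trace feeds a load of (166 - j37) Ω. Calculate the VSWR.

Γ = (Z_L − Z_0)/(Z_L + Z_0) = (116 − j37)/(216 − j37)
|Γ| = 122/219 = 0.556
VSWR = (1 + |Γ|)/(1 − |Γ|) = 1.56/0.444

VSWR ≈ 3.5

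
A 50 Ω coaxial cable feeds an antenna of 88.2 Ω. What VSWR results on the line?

VSWR ≈ 1.76

Γ = (88.2 − 50)/(88.2 + 50) = 0.276
VSWR = (1 + 0.276)/(1 − 0.276)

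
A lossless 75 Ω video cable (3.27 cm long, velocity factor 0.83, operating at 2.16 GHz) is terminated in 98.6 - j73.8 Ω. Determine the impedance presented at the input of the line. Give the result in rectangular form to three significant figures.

λ = v/f = 0.83·c / 2.16 GHz = 0.115 m
βl = 2π·l/λ = 2π × 0.284 = 102°
tan(βl) = tan(102°) = -4.66
Z_in = Z_0·(Z_L + jZ_0·tanβl)/(Z_0 + jZ_L·tanβl)
     = 75·(98.6 − j423)/(-269 − j459)

Z_in ≈ 44.5 + j42.1 Ω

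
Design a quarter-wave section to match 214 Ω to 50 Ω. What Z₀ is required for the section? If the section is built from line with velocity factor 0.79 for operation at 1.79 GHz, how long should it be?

Z_qwt ≈ 103 Ω; length ≈ 3.31 cm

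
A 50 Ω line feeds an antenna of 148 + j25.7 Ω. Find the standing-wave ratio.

VSWR ≈ 3.06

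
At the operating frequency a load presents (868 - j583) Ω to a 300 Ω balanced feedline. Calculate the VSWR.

VSWR ≈ 4.31

Γ = (Z_L − Z_0)/(Z_L + Z_0) = (568 − j583)/(1168 − j583)
|Γ| = 814/1310 = 0.624
VSWR = (1 + |Γ|)/(1 − |Γ|) = 1.62/0.376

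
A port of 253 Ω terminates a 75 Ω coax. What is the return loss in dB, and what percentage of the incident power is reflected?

Γ = (253 − 75)/(253 + 75) = 0.543
RL = −20·log₁₀(0.543) = 5.31 dB
P_refl/P_inc = |Γ|² = 0.295

RL ≈ 5.31 dB; 29.5% of incident power reflected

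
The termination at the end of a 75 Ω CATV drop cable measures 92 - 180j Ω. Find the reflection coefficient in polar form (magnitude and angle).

Γ ≈ 0.736 ∠ -37.5°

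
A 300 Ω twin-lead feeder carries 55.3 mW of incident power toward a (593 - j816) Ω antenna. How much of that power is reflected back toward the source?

P_reflected ≈ 28.4 mW

|Γ| = |(293 − j816)/(893 − j816)| = 0.717
|Γ|² = 0.514
P_refl = |Γ|²·P_inc = 28.4 mW, P_del = (1 − |Γ|²)·P_inc = 26.9 mW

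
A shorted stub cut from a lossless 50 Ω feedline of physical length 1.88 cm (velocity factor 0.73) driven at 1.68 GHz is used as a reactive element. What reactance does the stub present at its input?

X_in ≈ 63.8 Ω (inductive)

λ = v/f = 0.73·c / 1.68 GHz = 0.13 m
βl = 2π·l/λ = 2π × 0.144 = 51.9°
tan(βl) = 1.28
For a shorted stub, Z_in = jZ_0·tan(βl)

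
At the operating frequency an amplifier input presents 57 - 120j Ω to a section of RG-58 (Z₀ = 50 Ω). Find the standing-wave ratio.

Γ = (Z_L − Z_0)/(Z_L + Z_0) = (7 − j120)/(107 − j120)
|Γ| = 120/161 = 0.748
VSWR = (1 + |Γ|)/(1 − |Γ|) = 1.75/0.252

VSWR ≈ 6.93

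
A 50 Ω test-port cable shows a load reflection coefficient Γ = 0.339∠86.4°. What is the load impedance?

Z_L = Z_0·(1 + Γ)/(1 − Γ) = 50·(1.02 + j0.338)/(0.979 − j0.338)

Z_L ≈ 41.3 + j31.6 Ω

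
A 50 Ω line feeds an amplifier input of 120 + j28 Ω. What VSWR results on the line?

VSWR ≈ 2.56

Γ = (Z_L − Z_0)/(Z_L + Z_0) = (70 + j28)/(170 + j28)
|Γ| = 75.4/172 = 0.438
VSWR = (1 + |Γ|)/(1 − |Γ|) = 1.44/0.562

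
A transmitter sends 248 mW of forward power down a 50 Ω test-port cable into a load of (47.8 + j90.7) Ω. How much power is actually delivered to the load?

P_delivered ≈ 133 mW

|Γ| = |(-2.2 + j90.7)/(97.8 + j90.7)| = 0.68
|Γ|² = 0.463
P_refl = |Γ|²·P_inc = 115 mW, P_del = (1 − |Γ|²)·P_inc = 133 mW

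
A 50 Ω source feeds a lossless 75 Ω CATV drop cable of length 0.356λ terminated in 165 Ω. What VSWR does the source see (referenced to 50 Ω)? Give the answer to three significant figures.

βl = 2π × 0.356 = 128°
tan(βl) = -1.27
Z_in = Z_0·(Z_L + jZ_0·tanβl)/(Z_0 + jZ_L·tanβl) = 48.9 + j41.5 Ω
Γ_s = (Z_in − Z_s)/(Z_in + Z_s) = (-1.1 + j41.5)/(98.9 + j41.5), |Γ_s| = 0.387
VSWR = (1 + |Γ_s|)/(1 − |Γ_s|)

VSWR ≈ 2.26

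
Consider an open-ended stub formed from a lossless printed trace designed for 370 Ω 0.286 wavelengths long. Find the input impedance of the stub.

Z_in ≈ +j85.1 Ω

βl = 2π × 0.286 = 103°
tan(βl) = -4.35
For an open-ended stub, Z_in = −jZ_0·cot(βl) = −jZ_0/tan(βl)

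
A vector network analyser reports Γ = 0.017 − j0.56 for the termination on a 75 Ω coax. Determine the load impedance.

Z_L ≈ 40.2 − j65.6 Ω

Z_L = Z_0·(1 + Γ)/(1 − Γ) = 75·(1.02 − j0.56)/(0.983 + j0.56)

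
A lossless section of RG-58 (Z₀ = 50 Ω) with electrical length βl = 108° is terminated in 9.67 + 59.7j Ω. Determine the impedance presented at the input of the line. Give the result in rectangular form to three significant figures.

tan(βl) = tan(108°) = -3.08
Z_in = Z_0·(Z_L + jZ_0·tanβl)/(Z_0 + jZ_L·tanβl)
     = 50·(9.67 − j94.2)/(234 − j29.8)

Z_in ≈ 4.56 − j19.6 Ω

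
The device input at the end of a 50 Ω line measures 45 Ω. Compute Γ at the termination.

Γ = -0.0526

Γ = (Z_L − Z_0)/(Z_L + Z_0) = (45 − 50)/(45 + 50) = -5/95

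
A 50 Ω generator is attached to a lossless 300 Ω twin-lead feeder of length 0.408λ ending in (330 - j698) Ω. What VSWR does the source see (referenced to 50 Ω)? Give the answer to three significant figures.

VSWR ≈ 38.6

βl = 2π × 0.408 = 147°
tan(βl) = -0.652
Z_in = Z_0·(Z_L + jZ_0·tanβl)/(Z_0 + jZ_L·tanβl) = 601 + j893 Ω
Γ_s = (Z_in − Z_s)/(Z_in + Z_s) = (551 + j893)/(651 + j893), |Γ_s| = 0.95
VSWR = (1 + |Γ_s|)/(1 − |Γ_s|)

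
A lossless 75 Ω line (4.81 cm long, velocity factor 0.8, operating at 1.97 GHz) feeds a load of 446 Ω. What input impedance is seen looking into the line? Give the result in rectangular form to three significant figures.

λ = v/f = 0.8·c / 1.97 GHz = 0.122 m
βl = 2π·l/λ = 2π × 0.395 = 142°
tan(βl) = tan(142°) = -0.777
Z_in = Z_0·(Z_L + jZ_0·tanβl)/(Z_0 + jZ_L·tanβl)
     = 75·(446 − j58.3)/(75 − j347)

Z_in ≈ 32 + j89.5 Ω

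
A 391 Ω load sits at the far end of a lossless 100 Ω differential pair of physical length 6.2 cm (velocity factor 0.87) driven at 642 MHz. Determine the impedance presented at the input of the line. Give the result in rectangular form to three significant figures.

λ = v/f = 0.87·c / 642 MHz = 0.407 m
βl = 2π·l/λ = 2π × 0.153 = 54.9°
tan(βl) = tan(54.9°) = 1.42
Z_in = Z_0·(Z_L + jZ_0·tanβl)/(Z_0 + jZ_L·tanβl)
     = 100·(391 + j142)/(100 + j556)

Z_in ≈ 37 − j63.6 Ω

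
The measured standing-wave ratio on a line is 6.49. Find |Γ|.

|Γ| = (S − 1)/(S + 1) = (6.49 − 1)/(6.49 + 1) = 5.49/7.49

|Γ| ≈ 0.733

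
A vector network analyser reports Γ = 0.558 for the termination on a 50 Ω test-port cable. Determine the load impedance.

Z_L ≈ 176 Ω

Z_L = Z_0·(1 + Γ)/(1 − Γ) = 50·(1.56)/(0.442)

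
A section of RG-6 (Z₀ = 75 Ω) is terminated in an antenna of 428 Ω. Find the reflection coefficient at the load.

Γ = (Z_L − Z_0)/(Z_L + Z_0) = (428 − 75)/(428 + 75) = 353/503

Γ = 0.702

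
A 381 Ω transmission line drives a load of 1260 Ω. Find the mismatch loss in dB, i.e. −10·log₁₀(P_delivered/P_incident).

Γ = (1260 − 381)/(1260 + 381) = 0.536
|Γ|² = 0.287, so P_del/P_inc = 1 − |Γ|² = 0.713
ML = −10·log₁₀(1 − |Γ|²)

mismatch loss ≈ 1.47 dB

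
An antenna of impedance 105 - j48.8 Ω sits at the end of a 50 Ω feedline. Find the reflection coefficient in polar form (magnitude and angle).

Γ ≈ 0.452 ∠ -24.1°

Γ = (Z_L − Z_0)/(Z_L + Z_0) = (55 − j48.8)/(155 − j48.8)
|Γ| = 73.5/163 = 0.452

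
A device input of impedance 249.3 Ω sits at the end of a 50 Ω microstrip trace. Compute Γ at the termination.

Γ = 0.666

Γ = (Z_L − Z_0)/(Z_L + Z_0) = (249.3 − 50)/(249.3 + 50) = 199.3/299.3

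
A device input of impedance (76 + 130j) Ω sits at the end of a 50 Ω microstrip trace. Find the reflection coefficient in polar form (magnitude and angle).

Γ ≈ 0.732 ∠ 32.8°

Γ = (Z_L − Z_0)/(Z_L + Z_0) = (26 + j130)/(126 + j130)
|Γ| = 133/181 = 0.732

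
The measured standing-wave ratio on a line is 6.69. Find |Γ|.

|Γ| = (S − 1)/(S + 1) = (6.69 − 1)/(6.69 + 1) = 5.69/7.69

|Γ| ≈ 0.74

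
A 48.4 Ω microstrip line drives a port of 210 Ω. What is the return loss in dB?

Γ = (210 − 48.4)/(210 + 48.4) = 0.625
RL = −20·log₁₀|Γ| = −20·log₁₀(0.625)

RL ≈ 4.08 dB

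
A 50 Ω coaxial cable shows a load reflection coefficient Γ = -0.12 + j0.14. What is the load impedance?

Z_L ≈ 37.9 + j11 Ω

Z_L = Z_0·(1 + Γ)/(1 − Γ) = 50·(0.88 + j0.14)/(1.12 − j0.14)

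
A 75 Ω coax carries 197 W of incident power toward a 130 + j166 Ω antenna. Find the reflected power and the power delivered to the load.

P_reflected ≈ 86.6 W; P_delivered ≈ 110 W

|Γ| = |(55 + j166)/(205 + j166)| = 0.663
|Γ|² = 0.44
P_refl = |Γ|²·P_inc = 86.6 W, P_del = (1 − |Γ|²)·P_inc = 110 W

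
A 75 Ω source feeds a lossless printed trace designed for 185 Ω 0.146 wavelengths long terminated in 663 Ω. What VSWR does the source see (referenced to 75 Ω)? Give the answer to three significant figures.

βl = 2π × 0.146 = 52.6°
tan(βl) = 1.31
Z_in = Z_0·(Z_L + jZ_0·tanβl)/(Z_0 + jZ_L·tanβl) = 78.3 − j125 Ω
Γ_s = (Z_in − Z_s)/(Z_in + Z_s) = (3.31 − j125)/(153 − j125), |Γ_s| = 0.632
VSWR = (1 + |Γ_s|)/(1 − |Γ_s|)

VSWR ≈ 4.43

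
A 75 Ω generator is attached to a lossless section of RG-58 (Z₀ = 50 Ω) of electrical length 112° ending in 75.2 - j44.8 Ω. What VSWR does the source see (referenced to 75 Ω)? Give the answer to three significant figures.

tan(βl) = -2.48
Z_in = Z_0·(Z_L + jZ_0·tanβl)/(Z_0 + jZ_L·tanβl) = 34.9 + j31.6 Ω
Γ_s = (Z_in − Z_s)/(Z_in + Z_s) = (-40.1 + j31.6)/(110 + j31.6), |Γ_s| = 0.446
VSWR = (1 + |Γ_s|)/(1 − |Γ_s|)

VSWR ≈ 2.61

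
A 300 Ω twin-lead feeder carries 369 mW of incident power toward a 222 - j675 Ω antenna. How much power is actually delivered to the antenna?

P_delivered ≈ 135 mW

|Γ| = |(-78 − j675)/(522 − j675)| = 0.796
|Γ|² = 0.634
P_refl = |Γ|²·P_inc = 234 mW, P_del = (1 − |Γ|²)·P_inc = 135 mW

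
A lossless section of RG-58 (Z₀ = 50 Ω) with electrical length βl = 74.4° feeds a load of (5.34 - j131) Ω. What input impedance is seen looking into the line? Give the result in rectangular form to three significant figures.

Z_in ≈ 0.684 + j4.61 Ω

tan(βl) = tan(74.4°) = 3.58
Z_in = Z_0·(Z_L + jZ_0·tanβl)/(Z_0 + jZ_L·tanβl)
     = 50·(5.34 + j48.1)/(519 + j19.1)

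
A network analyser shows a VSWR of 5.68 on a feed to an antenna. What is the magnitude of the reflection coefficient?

|Γ| = (S − 1)/(S + 1) = (5.68 − 1)/(5.68 + 1) = 4.68/6.68

|Γ| ≈ 0.701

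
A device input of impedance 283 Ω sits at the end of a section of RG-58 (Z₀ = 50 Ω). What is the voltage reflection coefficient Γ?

Γ = (Z_L − Z_0)/(Z_L + Z_0) = (283 − 50)/(283 + 50) = 233/333

Γ = 0.7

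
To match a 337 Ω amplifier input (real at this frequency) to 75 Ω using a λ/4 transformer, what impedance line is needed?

Z_qwt = √(Z_0·R_L) = √(75 × 337) = √25280

Z_qwt ≈ 159 Ω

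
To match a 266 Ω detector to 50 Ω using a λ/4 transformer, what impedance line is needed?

Z_qwt = √(Z_0·R_L) = √(50 × 266) = √13300

Z_qwt ≈ 115 Ω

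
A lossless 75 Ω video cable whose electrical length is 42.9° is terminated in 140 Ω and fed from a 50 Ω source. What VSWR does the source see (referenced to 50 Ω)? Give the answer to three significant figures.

VSWR ≈ 2.19

tan(βl) = 0.929
Z_in = Z_0·(Z_L + jZ_0·tanβl)/(Z_0 + jZ_L·tanβl) = 65.1 − j43.2 Ω
Γ_s = (Z_in − Z_s)/(Z_in + Z_s) = (15.1 − j43.2)/(115 − j43.2), |Γ_s| = 0.372
VSWR = (1 + |Γ_s|)/(1 − |Γ_s|)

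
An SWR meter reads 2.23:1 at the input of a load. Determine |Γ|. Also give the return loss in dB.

|Γ| ≈ 0.381; return loss ≈ 8.39 dB

|Γ| = (S − 1)/(S + 1) = (2.23 − 1)/(2.23 + 1) = 1.23/3.23
RL = −20·log₁₀|Γ| = −20·log₁₀(0.381)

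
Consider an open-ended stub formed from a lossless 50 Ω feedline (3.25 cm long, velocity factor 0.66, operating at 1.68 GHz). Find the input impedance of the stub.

λ = v/f = 0.66·c / 1.68 GHz = 0.118 m
βl = 2π·l/λ = 2π × 0.276 = 99.3°
tan(βl) = -6.12
For an open-ended stub, Z_in = −jZ_0·cot(βl) = −jZ_0/tan(βl)

Z_in ≈ +j8.16 Ω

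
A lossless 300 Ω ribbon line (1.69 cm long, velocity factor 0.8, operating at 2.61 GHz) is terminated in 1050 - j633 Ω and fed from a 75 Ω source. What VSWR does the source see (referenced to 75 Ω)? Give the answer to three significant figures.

VSWR ≈ 3.09

λ = v/f = 0.8·c / 2.61 GHz = 0.092 m
βl = 2π·l/λ = 2π × 0.184 = 66.2°
tan(βl) = 2.26
Z_in = Z_0·(Z_L + jZ_0·tanβl)/(Z_0 + jZ_L·tanβl) = 66.9 − j83.8 Ω
Γ_s = (Z_in − Z_s)/(Z_in + Z_s) = (-8.11 − j83.8)/(142 − j83.8), |Γ_s| = 0.511
VSWR = (1 + |Γ_s|)/(1 − |Γ_s|)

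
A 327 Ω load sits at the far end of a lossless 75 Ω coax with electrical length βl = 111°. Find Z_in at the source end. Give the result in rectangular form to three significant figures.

tan(βl) = tan(111°) = -2.61
Z_in = Z_0·(Z_L + jZ_0·tanβl)/(Z_0 + jZ_L·tanβl)
     = 75·(327 − j195)/(75 − j852)

Z_in ≈ 19.6 + j27.1 Ω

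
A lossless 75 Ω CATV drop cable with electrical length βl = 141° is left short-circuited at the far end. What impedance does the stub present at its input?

tan(βl) = -0.81
For a short-circuited stub, Z_in = jZ_0·tan(βl)

Z_in ≈ −j60.7 Ω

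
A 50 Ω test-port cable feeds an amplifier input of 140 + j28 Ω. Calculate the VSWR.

VSWR ≈ 2.93

Γ = (Z_L − Z_0)/(Z_L + Z_0) = (90 + j28)/(190 + j28)
|Γ| = 94.3/192 = 0.491
VSWR = (1 + |Γ|)/(1 − |Γ|) = 1.49/0.509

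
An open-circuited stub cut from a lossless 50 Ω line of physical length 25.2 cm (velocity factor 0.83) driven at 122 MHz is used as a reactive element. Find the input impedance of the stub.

λ = v/f = 0.83·c / 122 MHz = 2.04 m
βl = 2π·l/λ = 2π × 0.123 = 44.4°
tan(βl) = 0.981
For an open-circuited stub, Z_in = −jZ_0·cot(βl) = −jZ_0/tan(βl)

Z_in ≈ −j51 Ω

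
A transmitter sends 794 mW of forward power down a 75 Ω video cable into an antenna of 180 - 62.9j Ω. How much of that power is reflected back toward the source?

|Γ| = |(105 − j62.9)/(255 − j62.9)| = 0.466
|Γ|² = 0.217
P_refl = |Γ|²·P_inc = 172 mW, P_del = (1 − |Γ|²)·P_inc = 622 mW

P_reflected ≈ 172 mW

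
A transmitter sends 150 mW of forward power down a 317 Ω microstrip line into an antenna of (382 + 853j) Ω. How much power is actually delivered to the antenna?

|Γ| = |(65 + j853)/(699 + j853)| = 0.776
|Γ|² = 0.602
P_refl = |Γ|²·P_inc = 90.3 mW, P_del = (1 − |Γ|²)·P_inc = 59.7 mW

P_delivered ≈ 59.7 mW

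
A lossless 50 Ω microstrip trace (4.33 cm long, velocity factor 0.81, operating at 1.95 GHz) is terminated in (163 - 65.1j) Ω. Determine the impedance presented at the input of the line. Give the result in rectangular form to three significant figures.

Z_in ≈ 22.2 + j39.2 Ω

λ = v/f = 0.81·c / 1.95 GHz = 0.125 m
βl = 2π·l/λ = 2π × 0.347 = 125°
tan(βl) = tan(125°) = -1.42
Z_in = Z_0·(Z_L + jZ_0·tanβl)/(Z_0 + jZ_L·tanβl)
     = 50·(163 − j136)/(-42.7 − j232)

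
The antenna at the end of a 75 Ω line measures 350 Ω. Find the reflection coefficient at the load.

Γ = (Z_L − Z_0)/(Z_L + Z_0) = (350 − 75)/(350 + 75) = 275/425

Γ = 0.647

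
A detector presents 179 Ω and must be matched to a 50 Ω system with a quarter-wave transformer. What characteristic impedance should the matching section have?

Z_qwt = √(Z_0·R_L) = √(50 × 179) = √8950

Z_qwt ≈ 94.6 Ω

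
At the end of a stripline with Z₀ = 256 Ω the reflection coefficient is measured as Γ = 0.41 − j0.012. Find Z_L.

Z_L ≈ 611 − j17.6 Ω

Z_L = Z_0·(1 + Γ)/(1 − Γ) = 256·(1.41 − j0.012)/(0.59 + j0.012)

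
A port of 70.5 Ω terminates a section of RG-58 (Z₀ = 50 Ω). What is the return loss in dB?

Γ = (70.5 − 50)/(70.5 + 50) = 0.17
RL = −20·log₁₀|Γ| = −20·log₁₀(0.17)

RL ≈ 15.4 dB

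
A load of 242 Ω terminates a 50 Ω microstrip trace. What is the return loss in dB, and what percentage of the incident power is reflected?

Γ = (242 − 50)/(242 + 50) = 0.658
RL = −20·log₁₀(0.658) = 3.64 dB
P_refl/P_inc = |Γ|² = 0.432

RL ≈ 3.64 dB; 43.2% of incident power reflected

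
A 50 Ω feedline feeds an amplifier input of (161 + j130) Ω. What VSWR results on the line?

Γ = (Z_L − Z_0)/(Z_L + Z_0) = (111 + j130)/(211 + j130)
|Γ| = 171/248 = 0.69
VSWR = (1 + |Γ|)/(1 − |Γ|) = 1.69/0.31

VSWR ≈ 5.45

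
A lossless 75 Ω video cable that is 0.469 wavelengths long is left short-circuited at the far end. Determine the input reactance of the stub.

βl = 2π × 0.469 = 169°
tan(βl) = -0.197
For a short-circuited stub, Z_in = jZ_0·tan(βl)

X_in ≈ -14.8 Ω (capacitive)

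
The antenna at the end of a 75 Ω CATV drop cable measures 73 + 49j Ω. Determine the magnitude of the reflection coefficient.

|Γ| ≈ 0.315

Γ = (Z_L − Z_0)/(Z_L + Z_0) = (-2 + j49)/(148 + j49)
|Γ| = 49/156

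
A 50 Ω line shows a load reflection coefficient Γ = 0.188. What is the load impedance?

Z_L = Z_0·(1 + Γ)/(1 − Γ) = 50·(1.19)/(0.812)

Z_L ≈ 73.2 Ω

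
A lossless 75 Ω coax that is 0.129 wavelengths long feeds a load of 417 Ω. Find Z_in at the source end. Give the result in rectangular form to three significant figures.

Z_in ≈ 25 − j67.1 Ω

βl = 2π × 0.129 = 46.4°
tan(βl) = tan(46.4°) = 1.05
Z_in = Z_0·(Z_L + jZ_0·tanβl)/(Z_0 + jZ_L·tanβl)
     = 75·(417 + j78.9)/(75 + j439)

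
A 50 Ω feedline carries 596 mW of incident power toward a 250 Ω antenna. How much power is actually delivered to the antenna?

Γ = (250 − 50)/(250 + 50) = 0.667
|Γ|² = 0.444
P_refl = |Γ|²·P_inc = 265 mW, P_del = (1 − |Γ|²)·P_inc = 331 mW

P_delivered ≈ 331 mW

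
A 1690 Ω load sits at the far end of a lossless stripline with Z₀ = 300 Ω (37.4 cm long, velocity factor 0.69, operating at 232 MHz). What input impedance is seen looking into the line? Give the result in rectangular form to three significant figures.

λ = v/f = 0.69·c / 232 MHz = 0.892 m
βl = 2π·l/λ = 2π × 0.419 = 151°
tan(βl) = tan(151°) = -0.557
Z_in = Z_0·(Z_L + jZ_0·tanβl)/(Z_0 + jZ_L·tanβl)
     = 300·(1690 − j167)/(300 − j941)

Z_in ≈ 204 + j474 Ω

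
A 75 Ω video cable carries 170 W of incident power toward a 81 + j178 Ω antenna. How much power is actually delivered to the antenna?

P_delivered ≈ 73.7 W

|Γ| = |(6 + j178)/(156 + j178)| = 0.752
|Γ|² = 0.566
P_refl = |Γ|²·P_inc = 96.3 W, P_del = (1 − |Γ|²)·P_inc = 73.7 W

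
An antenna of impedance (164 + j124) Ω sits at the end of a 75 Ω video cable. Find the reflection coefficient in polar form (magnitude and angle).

Γ = (Z_L − Z_0)/(Z_L + Z_0) = (89 + j124)/(239 + j124)
|Γ| = 153/269 = 0.567

Γ ≈ 0.567 ∠ 26.9°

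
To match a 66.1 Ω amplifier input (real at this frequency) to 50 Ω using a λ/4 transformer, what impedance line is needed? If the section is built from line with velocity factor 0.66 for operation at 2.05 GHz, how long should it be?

Z_qwt ≈ 57.5 Ω; length ≈ 2.41 cm

Z_qwt = √(Z_0·R_L) = √(50 × 66.1) = √3305
λ = 0.66·c/f = 0.0966 m, so l = λ/4 = 0.0241 m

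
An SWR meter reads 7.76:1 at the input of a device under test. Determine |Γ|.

|Γ| ≈ 0.772

|Γ| = (S − 1)/(S + 1) = (7.76 − 1)/(7.76 + 1) = 6.76/8.76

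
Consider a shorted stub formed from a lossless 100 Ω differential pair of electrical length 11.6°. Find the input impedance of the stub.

Z_in ≈ +j20.5 Ω

tan(βl) = 0.205
For a shorted stub, Z_in = jZ_0·tan(βl)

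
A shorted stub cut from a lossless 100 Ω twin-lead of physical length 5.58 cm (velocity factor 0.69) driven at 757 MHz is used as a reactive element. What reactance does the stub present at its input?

λ = v/f = 0.69·c / 757 MHz = 0.273 m
βl = 2π·l/λ = 2π × 0.204 = 73.5°
tan(βl) = 3.37
For a shorted stub, Z_in = jZ_0·tan(βl)

X_in ≈ 337 Ω (inductive)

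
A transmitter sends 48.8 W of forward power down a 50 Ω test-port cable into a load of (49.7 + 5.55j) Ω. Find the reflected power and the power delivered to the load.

|Γ| = |(-0.3 + j5.55)/(99.7 + j5.55)| = 0.0557
|Γ|² = 0.0031
P_refl = |Γ|²·P_inc = 0.151 W, P_del = (1 − |Γ|²)·P_inc = 48.6 W

P_reflected ≈ 0.151 W; P_delivered ≈ 48.6 W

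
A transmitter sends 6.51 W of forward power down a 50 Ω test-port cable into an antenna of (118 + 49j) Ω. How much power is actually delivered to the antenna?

|Γ| = |(68 + j49)/(168 + j49)| = 0.479
|Γ|² = 0.229
P_refl = |Γ|²·P_inc = 1.49 W, P_del = (1 − |Γ|²)·P_inc = 5.02 W

P_delivered ≈ 5.02 W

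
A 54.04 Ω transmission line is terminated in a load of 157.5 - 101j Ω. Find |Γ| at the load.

|Γ| ≈ 0.617

Γ = (Z_L − Z_0)/(Z_L + Z_0) = (103.5 − j101)/(211.5 − j101)
|Γ| = 145/234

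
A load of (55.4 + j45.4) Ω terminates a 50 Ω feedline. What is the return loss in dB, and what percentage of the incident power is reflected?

RL ≈ 7.99 dB; 15.9% of incident power reflected

Γ = (5.4 + j45.4)/(105.4 + j45.4), |Γ| = 0.398
RL = −20·log₁₀(0.398) = 7.99 dB
P_refl/P_inc = |Γ|² = 0.159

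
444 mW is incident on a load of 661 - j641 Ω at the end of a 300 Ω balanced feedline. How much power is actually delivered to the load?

|Γ| = |(361 − j641)/(961 − j641)| = 0.637
|Γ|² = 0.406
P_refl = |Γ|²·P_inc = 180 mW, P_del = (1 − |Γ|²)·P_inc = 264 mW

P_delivered ≈ 264 mW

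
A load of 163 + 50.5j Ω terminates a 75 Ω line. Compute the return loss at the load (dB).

RL ≈ 7.6 dB

Γ = (88 + j50.5)/(238 + j50.5), |Γ| = 0.417
RL = −20·log₁₀|Γ| = −20·log₁₀(0.417)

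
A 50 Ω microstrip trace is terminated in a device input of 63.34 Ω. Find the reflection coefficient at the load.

Γ = 0.118

Γ = (Z_L − Z_0)/(Z_L + Z_0) = (63.34 − 50)/(63.34 + 50) = 13.34/113.3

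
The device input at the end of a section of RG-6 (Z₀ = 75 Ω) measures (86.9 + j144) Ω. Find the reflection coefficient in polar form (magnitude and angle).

Γ ≈ 0.667 ∠ 43.6°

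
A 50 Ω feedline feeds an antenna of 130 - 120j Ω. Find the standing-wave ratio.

VSWR ≈ 5

Γ = (Z_L − Z_0)/(Z_L + Z_0) = (80 − j120)/(180 − j120)
|Γ| = 144/216 = 0.667
VSWR = (1 + |Γ|)/(1 − |Γ|) = 1.67/0.333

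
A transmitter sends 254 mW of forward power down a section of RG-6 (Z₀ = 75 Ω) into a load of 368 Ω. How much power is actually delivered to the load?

Γ = (368 − 75)/(368 + 75) = 0.661
|Γ|² = 0.437
P_refl = |Γ|²·P_inc = 111 mW, P_del = (1 − |Γ|²)·P_inc = 143 mW

P_delivered ≈ 143 mW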